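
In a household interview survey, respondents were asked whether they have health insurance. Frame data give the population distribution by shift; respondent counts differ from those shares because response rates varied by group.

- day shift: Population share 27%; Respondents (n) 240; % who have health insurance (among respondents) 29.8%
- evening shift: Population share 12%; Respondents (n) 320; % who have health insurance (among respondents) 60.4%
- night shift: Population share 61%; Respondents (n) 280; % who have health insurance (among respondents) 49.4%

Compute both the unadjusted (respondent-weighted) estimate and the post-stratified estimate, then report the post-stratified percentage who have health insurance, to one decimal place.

Unadjusted (pooled respondent) estimate weights by respondent counts:
  (240/840)×29.8 + (320/840)×60.4 + (280/840)×49.4 = 47.9905%
Post-stratifying to population shares instead:
  0.27×29.8 + 0.12×60.4 + 0.61×49.4 = 45.428%

45.4%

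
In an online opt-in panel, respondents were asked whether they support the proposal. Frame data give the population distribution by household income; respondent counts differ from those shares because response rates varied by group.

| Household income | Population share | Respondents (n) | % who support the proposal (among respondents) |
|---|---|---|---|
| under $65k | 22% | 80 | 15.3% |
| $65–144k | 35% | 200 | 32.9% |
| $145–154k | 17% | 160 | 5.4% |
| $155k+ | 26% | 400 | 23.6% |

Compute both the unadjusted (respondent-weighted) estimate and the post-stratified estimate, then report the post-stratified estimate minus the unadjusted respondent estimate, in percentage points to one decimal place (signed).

Unadjusted (pooled respondent) estimate weights by respondent counts:
  (80/840)×15.3 + (200/840)×32.9 + (160/840)×5.4 + (400/840)×23.6 = 21.5571%
Post-stratified estimate weights by population shares:
  0.22×15.3 + 0.35×32.9 + 0.17×5.4 + 0.26×23.6 = 21.935%
Difference = 21.935 − 21.5571 = 0.3779 pp.

+0.4 percentage points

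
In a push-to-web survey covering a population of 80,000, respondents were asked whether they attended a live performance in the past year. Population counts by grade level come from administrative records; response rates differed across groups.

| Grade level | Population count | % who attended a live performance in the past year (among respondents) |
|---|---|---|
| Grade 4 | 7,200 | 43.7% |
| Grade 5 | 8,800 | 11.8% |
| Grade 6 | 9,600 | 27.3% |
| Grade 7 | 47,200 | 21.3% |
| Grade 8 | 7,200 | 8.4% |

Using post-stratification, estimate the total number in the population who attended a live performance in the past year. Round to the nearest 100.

Each cell contributes its population count × the respondent rate:
  Grade 4: 7,200 × 43.7% = 3146.4
  Grade 5: 8,800 × 11.8% = 1038.4
  Grade 6: 9,600 × 27.3% = 2620.8
  Grade 7: 47,200 × 21.3% = 10053.6
  Grade 8: 7,200 × 8.4% = 604.8
Estimated total = 17,464 → 17,500.

17,500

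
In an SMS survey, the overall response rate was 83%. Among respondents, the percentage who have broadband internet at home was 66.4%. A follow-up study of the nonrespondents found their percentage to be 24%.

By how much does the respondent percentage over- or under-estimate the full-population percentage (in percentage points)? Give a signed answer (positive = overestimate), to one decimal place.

+7.2 percentage points

Nonresponse fraction = 1 − 0.83 = 0.17.
Bias = (nonresponse fraction) × (respondent percentage − nonrespondent percentage)
     = 0.17 × (66.4 − 24) = 0.17 × 42.4 = 7.208.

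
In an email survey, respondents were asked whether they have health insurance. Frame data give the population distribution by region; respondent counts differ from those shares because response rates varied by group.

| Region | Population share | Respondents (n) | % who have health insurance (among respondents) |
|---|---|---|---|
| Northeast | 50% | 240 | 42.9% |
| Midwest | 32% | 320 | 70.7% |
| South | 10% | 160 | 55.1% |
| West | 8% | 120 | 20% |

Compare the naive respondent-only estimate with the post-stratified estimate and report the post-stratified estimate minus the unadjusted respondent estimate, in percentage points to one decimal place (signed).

Unadjusted (pooled respondent) estimate weights by respondent counts:
  (240/840)×42.9 + (320/840)×70.7 + (160/840)×55.1 + (120/840)×20 = 52.5429%
Reweighting by population region shares:
  0.5×42.9 + 0.32×70.7 + 0.1×55.1 + 0.08×20 = 51.184%
Difference = 51.184 − 52.5429 = -1.3589 pp.

-1.4 percentage points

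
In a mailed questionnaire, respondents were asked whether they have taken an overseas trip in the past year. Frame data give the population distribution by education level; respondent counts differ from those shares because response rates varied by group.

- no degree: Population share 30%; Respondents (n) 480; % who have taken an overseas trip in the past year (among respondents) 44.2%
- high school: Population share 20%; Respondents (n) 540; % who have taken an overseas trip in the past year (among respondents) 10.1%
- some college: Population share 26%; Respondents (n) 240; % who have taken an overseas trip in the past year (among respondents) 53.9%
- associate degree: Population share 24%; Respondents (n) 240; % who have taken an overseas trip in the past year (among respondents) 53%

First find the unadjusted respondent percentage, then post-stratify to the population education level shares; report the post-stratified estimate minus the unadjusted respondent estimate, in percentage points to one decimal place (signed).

Unadjusted (pooled respondent) estimate weights by respondent counts:
  (480/1500)×44.2 + (540/1500)×10.1 + (240/1500)×53.9 + (240/1500)×53 = 34.884%
Post-stratifying to population shares instead:
  0.3×44.2 + 0.2×10.1 + 0.26×53.9 + 0.24×53 = 42.014%
Difference = 42.014 − 34.884 = 7.13 pp.

+7.1 percentage points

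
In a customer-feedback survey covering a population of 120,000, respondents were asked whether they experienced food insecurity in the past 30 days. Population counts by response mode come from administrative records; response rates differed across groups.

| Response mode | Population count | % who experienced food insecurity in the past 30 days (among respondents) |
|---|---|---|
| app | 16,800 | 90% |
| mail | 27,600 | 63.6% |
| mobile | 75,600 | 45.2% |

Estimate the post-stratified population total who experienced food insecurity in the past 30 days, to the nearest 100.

66,800

Estimated count per cell = population count × respondent percentage:
  app: 16,800 × 90% = 15,120
  mail: 27,600 × 63.6% = 17553.6
  mobile: 75,600 × 45.2% = 34171.2
Estimated total = 66844.8 → 66,800.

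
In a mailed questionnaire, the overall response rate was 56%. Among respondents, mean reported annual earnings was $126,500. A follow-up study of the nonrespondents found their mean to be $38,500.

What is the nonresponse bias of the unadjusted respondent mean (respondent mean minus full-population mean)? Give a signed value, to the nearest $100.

+$38,700

Nonresponse fraction = 1 − 0.56 = 0.44.
Bias = (nonresponse fraction) × (respondent mean − nonrespondent mean)
     = 0.44 × (126,500 − 38,500) = 0.44 × 88,000 = 38,720.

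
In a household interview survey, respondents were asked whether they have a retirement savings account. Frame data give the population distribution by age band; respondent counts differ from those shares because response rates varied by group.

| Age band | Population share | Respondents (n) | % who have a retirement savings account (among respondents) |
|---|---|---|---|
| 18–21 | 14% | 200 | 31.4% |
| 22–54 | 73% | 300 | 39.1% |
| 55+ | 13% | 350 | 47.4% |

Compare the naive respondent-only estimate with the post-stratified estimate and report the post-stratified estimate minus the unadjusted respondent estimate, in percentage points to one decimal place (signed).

Naive respondent-only estimate (weights = respondent counts):
  (200/850)×31.4 + (300/850)×39.1 + (350/850)×47.4 = 40.7059%
Post-stratified estimate weights by population shares:
  0.14×31.4 + 0.73×39.1 + 0.13×47.4 = 39.101%
Difference = 39.101 − 40.7059 = -1.6049 pp.

-1.6 percentage points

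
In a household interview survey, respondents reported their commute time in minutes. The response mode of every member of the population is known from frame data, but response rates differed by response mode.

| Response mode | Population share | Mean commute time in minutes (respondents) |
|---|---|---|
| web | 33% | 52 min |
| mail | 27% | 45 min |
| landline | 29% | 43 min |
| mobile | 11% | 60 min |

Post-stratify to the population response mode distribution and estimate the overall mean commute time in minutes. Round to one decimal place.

Weight each group's respondent value by its population share:
  web: 0.33 × 52 = 17.16
  mail: 0.27 × 45 = 12.15
  landline: 0.29 × 43 = 12.47
  mobile: 0.11 × 60 = 6.6
Post-stratified estimate = 48.38 → 48.4.

48.4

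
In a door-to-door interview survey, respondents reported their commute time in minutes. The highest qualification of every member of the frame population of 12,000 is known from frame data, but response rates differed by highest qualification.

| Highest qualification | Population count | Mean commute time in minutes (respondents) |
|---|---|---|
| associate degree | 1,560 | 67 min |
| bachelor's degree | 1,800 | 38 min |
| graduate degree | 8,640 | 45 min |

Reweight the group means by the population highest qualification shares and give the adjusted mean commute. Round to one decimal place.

46.8

Each cell contributes population-share × respondent value:
  associate degree: (1,560/12,000) × 67 = 8.71
  bachelor's degree: (1,800/12,000) × 38 = 5.7
  graduate degree: (8,640/12,000) × 45 = 32.4
Post-stratified estimate = 46.81 → 46.8.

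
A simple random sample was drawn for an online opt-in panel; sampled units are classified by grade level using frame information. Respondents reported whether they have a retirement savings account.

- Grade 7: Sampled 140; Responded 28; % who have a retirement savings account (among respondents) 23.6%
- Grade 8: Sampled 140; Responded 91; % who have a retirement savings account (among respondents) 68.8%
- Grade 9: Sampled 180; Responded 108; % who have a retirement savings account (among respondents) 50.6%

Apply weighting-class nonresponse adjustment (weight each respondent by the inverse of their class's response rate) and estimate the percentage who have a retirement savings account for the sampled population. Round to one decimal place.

Class response rates: Grade 7 28/140 = 20%, Grade 8 91/140 = 65%, Grade 9 108/180 = 60%.
Weighting each respondent by the inverse class response rate inflates each class back to its sampled size, so the class weight is n_sampled:
  Grade 7: 140 × 23.6 = 3304
  Grade 8: 140 × 68.8 = 9632
  Grade 9: 180 × 50.6 = 9108
Adjusted estimate = 22,044 / 460 = 47.9217 → 47.9%.

47.9%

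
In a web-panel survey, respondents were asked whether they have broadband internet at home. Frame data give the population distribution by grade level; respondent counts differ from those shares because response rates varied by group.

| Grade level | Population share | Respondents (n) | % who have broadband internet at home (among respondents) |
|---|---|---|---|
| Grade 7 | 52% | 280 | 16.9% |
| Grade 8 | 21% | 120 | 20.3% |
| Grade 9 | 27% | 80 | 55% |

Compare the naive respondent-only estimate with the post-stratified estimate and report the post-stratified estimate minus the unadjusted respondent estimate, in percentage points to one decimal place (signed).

Unadjusted (pooled respondent) estimate weights by respondent counts:
  (280/480)×16.9 + (120/480)×20.3 + (80/480)×55 = 24.1%
Post-stratified estimate weights by population shares:
  0.52×16.9 + 0.21×20.3 + 0.27×55 = 27.901%
Difference = 27.901 − 24.1 = 3.801 pp.

+3.8 percentage points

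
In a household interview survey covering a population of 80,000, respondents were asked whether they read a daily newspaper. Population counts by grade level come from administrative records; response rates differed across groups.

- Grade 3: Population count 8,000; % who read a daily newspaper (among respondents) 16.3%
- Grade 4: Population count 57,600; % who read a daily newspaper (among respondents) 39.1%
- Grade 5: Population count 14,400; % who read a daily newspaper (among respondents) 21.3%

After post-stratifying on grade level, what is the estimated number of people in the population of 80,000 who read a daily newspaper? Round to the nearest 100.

Each cell contributes its population count × the respondent rate:
  Grade 3: 8,000 × 16.3% = 1304
  Grade 4: 57,600 × 39.1% = 22521.6
  Grade 5: 14,400 × 21.3% = 3067.2
Estimated total = 26892.8 → 26,900.

26,900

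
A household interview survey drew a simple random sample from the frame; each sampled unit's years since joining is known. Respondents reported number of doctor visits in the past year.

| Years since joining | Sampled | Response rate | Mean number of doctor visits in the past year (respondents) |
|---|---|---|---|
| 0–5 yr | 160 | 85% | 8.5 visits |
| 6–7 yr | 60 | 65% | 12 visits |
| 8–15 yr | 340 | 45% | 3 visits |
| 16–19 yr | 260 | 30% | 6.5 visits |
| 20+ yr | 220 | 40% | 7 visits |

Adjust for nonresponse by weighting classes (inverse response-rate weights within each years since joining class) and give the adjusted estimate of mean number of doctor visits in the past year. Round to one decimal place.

Each respondent's weight = sampled/responded in their class; summing within a class gives n_sampled, so:
  0–5 yr: 160 × 8.5 = 1360
  6–7 yr: 60 × 12 = 720
  8–15 yr: 340 × 3 = 1020
  16–19 yr: 260 × 6.5 = 1690
  20+ yr: 220 × 7 = 1540
Adjusted estimate = 6330 / 1,040 = 6.08654 → 6.1.

6.1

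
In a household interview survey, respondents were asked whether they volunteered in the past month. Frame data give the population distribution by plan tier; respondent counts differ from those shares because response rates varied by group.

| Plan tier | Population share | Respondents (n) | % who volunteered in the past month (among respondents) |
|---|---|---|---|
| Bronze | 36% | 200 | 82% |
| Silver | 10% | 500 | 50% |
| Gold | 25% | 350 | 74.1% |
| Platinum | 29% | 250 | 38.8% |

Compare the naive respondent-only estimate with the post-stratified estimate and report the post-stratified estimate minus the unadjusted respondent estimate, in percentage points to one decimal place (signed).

+5.0 percentage points

Unadjusted (pooled respondent) estimate weights by respondent counts:
  (200/1300)×82 + (500/1300)×50 + (350/1300)×74.1 + (250/1300)×38.8 = 59.2577%
Post-stratified estimate weights by population shares:
  0.36×82 + 0.1×50 + 0.25×74.1 + 0.29×38.8 = 64.297%
Difference = 64.297 − 59.2577 = 5.0393 pp.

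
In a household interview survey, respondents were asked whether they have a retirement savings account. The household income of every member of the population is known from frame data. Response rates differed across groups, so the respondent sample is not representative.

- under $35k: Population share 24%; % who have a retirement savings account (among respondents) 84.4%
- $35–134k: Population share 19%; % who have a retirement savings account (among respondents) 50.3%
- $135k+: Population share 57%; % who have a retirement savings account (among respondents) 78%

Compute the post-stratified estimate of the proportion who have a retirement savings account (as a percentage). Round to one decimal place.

Each cell contributes population-share × respondent value:
  under $35k: 0.24 × 84.4 = 20.256
  $35–134k: 0.19 × 50.3 = 9.557
  $135k+: 0.57 × 78 = 44.46
Post-stratified estimate = 74.273 → 74.3%.

74.3%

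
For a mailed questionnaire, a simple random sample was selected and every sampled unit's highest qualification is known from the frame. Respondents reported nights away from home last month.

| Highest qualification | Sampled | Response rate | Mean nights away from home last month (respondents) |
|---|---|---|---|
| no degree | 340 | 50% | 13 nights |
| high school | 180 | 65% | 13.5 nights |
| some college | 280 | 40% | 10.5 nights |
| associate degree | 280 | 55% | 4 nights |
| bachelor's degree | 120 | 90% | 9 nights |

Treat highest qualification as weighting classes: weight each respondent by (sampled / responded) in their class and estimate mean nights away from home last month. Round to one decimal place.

10.0

With weight = n_sampled/n_responded per class, the weighted class total is n_sampled:
  no degree: 340 × 13 = 4420
  high school: 180 × 13.5 = 2430
  some college: 280 × 10.5 = 2940
  associate degree: 280 × 4 = 1120
  bachelor's degree: 120 × 9 = 1080
Adjusted estimate = 11,990 / 1,200 = 9.99167 → 10.0.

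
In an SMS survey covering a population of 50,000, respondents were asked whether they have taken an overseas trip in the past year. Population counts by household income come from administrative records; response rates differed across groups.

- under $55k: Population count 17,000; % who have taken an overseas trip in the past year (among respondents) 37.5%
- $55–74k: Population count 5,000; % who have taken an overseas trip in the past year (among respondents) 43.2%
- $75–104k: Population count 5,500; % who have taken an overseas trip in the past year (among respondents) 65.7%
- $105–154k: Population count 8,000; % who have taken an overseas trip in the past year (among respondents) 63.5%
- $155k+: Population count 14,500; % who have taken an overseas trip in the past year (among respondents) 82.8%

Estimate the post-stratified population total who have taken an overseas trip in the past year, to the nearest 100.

29,200

Apply each group's respondent rate to its population count:
  under $55k: 17,000 × 37.5% = 6375
  $55–74k: 5,000 × 43.2% = 2160
  $75–104k: 5,500 × 65.7% = 3613.5
  $105–154k: 8,000 × 63.5% = 5080
  $155k+: 14,500 × 82.8% = 12,006
Estimated total = 29234.5 → 29,200.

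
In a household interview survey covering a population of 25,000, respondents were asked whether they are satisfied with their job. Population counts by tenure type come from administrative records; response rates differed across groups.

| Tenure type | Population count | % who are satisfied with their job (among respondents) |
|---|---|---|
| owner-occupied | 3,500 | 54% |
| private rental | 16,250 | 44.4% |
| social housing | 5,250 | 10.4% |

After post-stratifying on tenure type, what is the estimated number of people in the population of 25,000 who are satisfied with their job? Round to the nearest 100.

9,700

Apply each group's respondent rate to its population count:
  owner-occupied: 3,500 × 54% = 1890
  private rental: 16,250 × 44.4% = 7215
  social housing: 5,250 × 10.4% = 546
Estimated total = 9651 → 9,700.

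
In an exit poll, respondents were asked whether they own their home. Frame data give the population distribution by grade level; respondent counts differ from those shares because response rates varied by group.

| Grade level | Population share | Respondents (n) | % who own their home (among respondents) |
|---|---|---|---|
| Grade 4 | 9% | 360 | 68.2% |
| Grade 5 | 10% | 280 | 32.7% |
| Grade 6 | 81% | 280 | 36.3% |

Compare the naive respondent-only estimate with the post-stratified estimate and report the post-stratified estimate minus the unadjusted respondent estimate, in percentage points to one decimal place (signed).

-8.9 percentage points

Unadjusted (pooled respondent) estimate weights by respondent counts:
  (360/920)×68.2 + (280/920)×32.7 + (280/920)×36.3 = 47.687%
Post-stratified estimate weights by population shares:
  0.09×68.2 + 0.1×32.7 + 0.81×36.3 = 38.811%
Difference = 38.811 − 47.687 = -8.876 pp.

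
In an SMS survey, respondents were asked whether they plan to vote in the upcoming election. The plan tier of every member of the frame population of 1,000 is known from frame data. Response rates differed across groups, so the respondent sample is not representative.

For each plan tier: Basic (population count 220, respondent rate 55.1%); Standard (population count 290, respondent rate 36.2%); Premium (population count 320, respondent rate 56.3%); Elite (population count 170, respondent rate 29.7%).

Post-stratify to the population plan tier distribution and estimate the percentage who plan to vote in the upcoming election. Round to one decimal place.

Weight each group's respondent value by its population share:
  Basic: (220/1,000) × 55.1 = 12.122
  Standard: (290/1,000) × 36.2 = 10.498
  Premium: (320/1,000) × 56.3 = 18.016
  Elite: (170/1,000) × 29.7 = 5.049
Post-stratified estimate = 45.685 → 45.7%.

45.7%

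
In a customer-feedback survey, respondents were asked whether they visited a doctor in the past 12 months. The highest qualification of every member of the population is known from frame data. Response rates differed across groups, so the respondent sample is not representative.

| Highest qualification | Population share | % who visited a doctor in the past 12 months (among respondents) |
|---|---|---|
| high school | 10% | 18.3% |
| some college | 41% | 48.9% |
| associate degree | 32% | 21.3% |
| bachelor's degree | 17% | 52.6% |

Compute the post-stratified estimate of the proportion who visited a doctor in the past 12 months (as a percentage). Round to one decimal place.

Each cell contributes population-share × respondent value:
  high school: 0.1 × 18.3 = 1.83
  some college: 0.41 × 48.9 = 20.049
  associate degree: 0.32 × 21.3 = 6.816
  bachelor's degree: 0.17 × 52.6 = 8.942
Post-stratified estimate = 37.637 → 37.6%.

37.6%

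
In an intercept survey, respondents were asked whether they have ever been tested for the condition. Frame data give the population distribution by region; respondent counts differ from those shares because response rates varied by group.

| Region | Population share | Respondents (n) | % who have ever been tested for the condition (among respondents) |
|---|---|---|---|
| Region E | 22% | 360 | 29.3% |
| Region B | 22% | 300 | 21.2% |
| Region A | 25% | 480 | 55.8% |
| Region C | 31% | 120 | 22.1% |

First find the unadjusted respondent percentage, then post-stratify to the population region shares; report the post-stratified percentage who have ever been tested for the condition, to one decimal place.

31.9%

Unadjusted (pooled respondent) estimate weights by respondent counts:
  (360/1260)×29.3 + (300/1260)×21.2 + (480/1260)×55.8 + (120/1260)×22.1 = 36.781%
Post-stratifying to population shares instead:
  0.22×29.3 + 0.22×21.2 + 0.25×55.8 + 0.31×22.1 = 31.911%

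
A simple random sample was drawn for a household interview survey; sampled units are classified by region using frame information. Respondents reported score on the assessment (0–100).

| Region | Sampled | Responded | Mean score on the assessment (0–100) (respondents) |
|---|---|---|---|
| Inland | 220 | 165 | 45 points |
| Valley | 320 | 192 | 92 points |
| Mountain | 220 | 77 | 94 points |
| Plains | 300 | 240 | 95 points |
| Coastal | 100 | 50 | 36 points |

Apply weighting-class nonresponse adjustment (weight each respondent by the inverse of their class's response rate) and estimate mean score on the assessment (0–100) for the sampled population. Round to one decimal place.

79.4

Response rates by class: Inland 165/220 = 75%, Valley 192/320 = 60%, Mountain 77/220 = 35%, Plains 240/300 = 80%, Coastal 50/100 = 50%.
Each respondent's weight = sampled/responded in their class; summing within a class gives n_sampled, so:
  Inland: 220 × 45 = 9900
  Valley: 320 × 92 = 29,440
  Mountain: 220 × 94 = 20,680
  Plains: 300 × 95 = 28,500
  Coastal: 100 × 36 = 3600
Adjusted estimate = 92,120 / 1,160 = 79.4138 → 79.4.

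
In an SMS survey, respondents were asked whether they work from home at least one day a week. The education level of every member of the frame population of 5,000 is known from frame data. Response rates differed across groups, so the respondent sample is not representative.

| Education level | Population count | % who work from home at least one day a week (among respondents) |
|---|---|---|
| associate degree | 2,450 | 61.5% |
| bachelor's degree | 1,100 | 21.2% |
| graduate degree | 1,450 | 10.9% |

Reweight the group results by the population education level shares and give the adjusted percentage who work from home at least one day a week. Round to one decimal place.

Each cell contributes population-share × respondent value:
  associate degree: (2,450/5,000) × 61.5 = 30.135
  bachelor's degree: (1,100/5,000) × 21.2 = 4.664
  graduate degree: (1,450/5,000) × 10.9 = 3.161
Post-stratified estimate = 37.96 → 38.0%.

38.0%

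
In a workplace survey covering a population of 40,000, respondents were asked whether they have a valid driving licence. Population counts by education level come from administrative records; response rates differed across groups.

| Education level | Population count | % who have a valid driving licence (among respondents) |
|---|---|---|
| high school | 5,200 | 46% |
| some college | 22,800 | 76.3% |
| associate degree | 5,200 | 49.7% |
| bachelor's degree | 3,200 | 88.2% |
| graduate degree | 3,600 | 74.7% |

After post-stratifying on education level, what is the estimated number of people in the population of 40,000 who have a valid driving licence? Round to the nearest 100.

Each cell contributes its population count × the respondent rate:
  high school: 5,200 × 46% = 2392
  some college: 22,800 × 76.3% = 17396.4
  associate degree: 5,200 × 49.7% = 2584.4
  bachelor's degree: 3,200 × 88.2% = 2822.4
  graduate degree: 3,600 × 74.7% = 2689.2
Estimated total = 27884.4 → 27,900.

27,900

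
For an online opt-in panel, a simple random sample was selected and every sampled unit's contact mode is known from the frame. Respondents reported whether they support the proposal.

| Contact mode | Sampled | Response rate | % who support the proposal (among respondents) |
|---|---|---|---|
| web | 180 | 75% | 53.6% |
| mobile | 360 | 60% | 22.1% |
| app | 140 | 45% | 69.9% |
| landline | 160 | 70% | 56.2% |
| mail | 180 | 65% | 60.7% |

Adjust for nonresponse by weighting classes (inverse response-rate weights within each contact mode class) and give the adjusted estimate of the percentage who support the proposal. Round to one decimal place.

46.4%

With weight = n_sampled/n_responded per class, the weighted class total is n_sampled:
  web: 180 × 53.6 = 9648
  mobile: 360 × 22.1 = 7956
  app: 140 × 69.9 = 9786
  landline: 160 × 56.2 = 8992
  mail: 180 × 60.7 = 10,926
Adjusted estimate = 47,308 / 1,020 = 46.3804 → 46.4%.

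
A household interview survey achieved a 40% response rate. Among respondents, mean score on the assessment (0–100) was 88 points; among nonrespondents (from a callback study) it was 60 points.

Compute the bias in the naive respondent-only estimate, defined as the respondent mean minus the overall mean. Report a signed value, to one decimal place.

Nonresponse fraction = 1 − 0.4 = 0.6.
Bias = (nonresponse fraction) × (respondent mean − nonrespondent mean)
     = 0.6 × (88 − 60) = 0.6 × 28 = 16.8.

+16.8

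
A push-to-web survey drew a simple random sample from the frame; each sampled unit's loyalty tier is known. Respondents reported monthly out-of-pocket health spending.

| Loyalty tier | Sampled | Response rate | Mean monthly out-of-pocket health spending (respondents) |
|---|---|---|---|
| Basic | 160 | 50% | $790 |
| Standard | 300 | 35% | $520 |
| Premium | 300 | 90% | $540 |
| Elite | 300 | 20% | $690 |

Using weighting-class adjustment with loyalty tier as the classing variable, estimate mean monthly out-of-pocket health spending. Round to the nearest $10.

Weighting each respondent by the inverse class response rate inflates each class back to its sampled size, so the class weight is n_sampled:
  Basic: 160 × 790 = 126,400
  Standard: 300 × 520 = 156,000
  Premium: 300 × 540 = 162,000
  Elite: 300 × 690 = 207,000
Adjusted estimate = 651,400 / 1,060 = 614.528 → $610.

$610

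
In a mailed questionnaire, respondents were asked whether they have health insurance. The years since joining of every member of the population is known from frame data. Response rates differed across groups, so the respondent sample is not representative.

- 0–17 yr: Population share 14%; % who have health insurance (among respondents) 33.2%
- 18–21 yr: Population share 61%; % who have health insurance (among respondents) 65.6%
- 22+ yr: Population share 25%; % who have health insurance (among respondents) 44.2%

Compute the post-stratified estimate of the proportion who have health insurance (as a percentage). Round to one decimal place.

55.7%

Post-stratification weights by population share, not respondent share:
  0–17 yr: 0.14 × 33.2 = 4.648
  18–21 yr: 0.61 × 65.6 = 40.016
  22+ yr: 0.25 × 44.2 = 11.05
Post-stratified estimate = 55.714 → 55.7%.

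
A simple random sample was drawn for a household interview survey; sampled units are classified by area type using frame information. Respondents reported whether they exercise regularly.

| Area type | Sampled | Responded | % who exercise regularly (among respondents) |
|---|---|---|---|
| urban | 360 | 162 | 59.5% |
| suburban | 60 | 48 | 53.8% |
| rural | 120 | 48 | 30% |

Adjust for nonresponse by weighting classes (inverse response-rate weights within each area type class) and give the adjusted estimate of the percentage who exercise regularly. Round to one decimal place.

Response rates by class: urban 162/360 = 45%, suburban 48/60 = 80%, rural 48/120 = 40%.
With weight = n_sampled/n_responded per class, the weighted class total is n_sampled:
  urban: 360 × 59.5 = 21,420
  suburban: 60 × 53.8 = 3228
  rural: 120 × 30 = 3600
Adjusted estimate = 28,248 / 540 = 52.3111 → 52.3%.

52.3%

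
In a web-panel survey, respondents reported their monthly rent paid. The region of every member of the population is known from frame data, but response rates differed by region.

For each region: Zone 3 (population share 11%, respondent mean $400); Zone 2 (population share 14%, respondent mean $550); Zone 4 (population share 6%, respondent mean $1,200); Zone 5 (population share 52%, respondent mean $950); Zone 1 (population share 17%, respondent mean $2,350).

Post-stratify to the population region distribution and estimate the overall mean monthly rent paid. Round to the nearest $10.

$1,090

Post-stratification weights by population share, not respondent share:
  Zone 3: 0.11 × 400 = 44
  Zone 2: 0.14 × 550 = 77
  Zone 4: 0.06 × 1200 = 72
  Zone 5: 0.52 × 950 = 494
  Zone 1: 0.17 × 2350 = 399.5
Post-stratified estimate = 1086.5 → $1,090.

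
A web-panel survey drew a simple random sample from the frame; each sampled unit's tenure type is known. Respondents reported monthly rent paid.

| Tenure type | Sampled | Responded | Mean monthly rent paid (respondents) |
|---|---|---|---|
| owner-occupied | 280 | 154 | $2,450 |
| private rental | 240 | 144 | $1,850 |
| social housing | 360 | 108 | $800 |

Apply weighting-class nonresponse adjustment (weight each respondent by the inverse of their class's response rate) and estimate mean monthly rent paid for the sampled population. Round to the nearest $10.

$1,610

Response rates by class: owner-occupied 154/280 = 55%, private rental 144/240 = 60%, social housing 108/360 = 30%.
With weight = n_sampled/n_responded per class, the weighted class total is n_sampled:
  owner-occupied: 280 × 2450 = 686,000
  private rental: 240 × 1850 = 444,000
  social housing: 360 × 800 = 288,000
Adjusted estimate = 1,418,000 / 880 = 1611.36 → $1,610.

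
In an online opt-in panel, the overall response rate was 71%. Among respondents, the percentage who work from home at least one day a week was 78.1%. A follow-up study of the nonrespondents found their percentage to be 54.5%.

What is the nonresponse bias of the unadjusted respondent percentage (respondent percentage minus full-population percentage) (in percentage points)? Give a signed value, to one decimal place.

+6.8 percentage points

Nonresponse fraction = 1 − 0.71 = 0.29.
Bias = (nonresponse fraction) × (respondent percentage − nonrespondent percentage)
     = 0.29 × (78.1 − 54.5) = 0.29 × 23.6 = 6.844.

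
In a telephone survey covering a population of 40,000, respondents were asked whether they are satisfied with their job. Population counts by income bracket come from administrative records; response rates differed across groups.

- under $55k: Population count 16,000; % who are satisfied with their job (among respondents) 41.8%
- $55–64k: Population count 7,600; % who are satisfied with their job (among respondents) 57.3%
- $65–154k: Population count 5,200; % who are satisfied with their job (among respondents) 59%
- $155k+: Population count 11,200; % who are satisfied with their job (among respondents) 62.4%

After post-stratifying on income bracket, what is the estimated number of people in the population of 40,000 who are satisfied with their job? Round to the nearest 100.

Apply each group's respondent rate to its population count:
  under $55k: 16,000 × 41.8% = 6688
  $55–64k: 7,600 × 57.3% = 4354.8
  $65–154k: 5,200 × 59% = 3068
  $155k+: 11,200 × 62.4% = 6988.8
Estimated total = 21099.6 → 21,100.

21,100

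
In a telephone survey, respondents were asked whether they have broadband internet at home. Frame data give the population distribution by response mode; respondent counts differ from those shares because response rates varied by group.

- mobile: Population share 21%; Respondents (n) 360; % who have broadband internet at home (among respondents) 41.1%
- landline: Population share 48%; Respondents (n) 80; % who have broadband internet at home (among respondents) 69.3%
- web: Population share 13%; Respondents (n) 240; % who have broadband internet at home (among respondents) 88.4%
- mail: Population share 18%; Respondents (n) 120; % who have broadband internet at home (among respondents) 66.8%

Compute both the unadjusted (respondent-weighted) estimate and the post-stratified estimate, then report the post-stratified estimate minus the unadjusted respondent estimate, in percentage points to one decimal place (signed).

+3.4 percentage points

Unadjusted (pooled respondent) estimate weights by respondent counts:
  (360/800)×41.1 + (80/800)×69.3 + (240/800)×88.4 + (120/800)×66.8 = 61.965%
Post-stratifying to population shares instead:
  0.21×41.1 + 0.48×69.3 + 0.13×88.4 + 0.18×66.8 = 65.411%
Difference = 65.411 − 61.965 = 3.446 pp.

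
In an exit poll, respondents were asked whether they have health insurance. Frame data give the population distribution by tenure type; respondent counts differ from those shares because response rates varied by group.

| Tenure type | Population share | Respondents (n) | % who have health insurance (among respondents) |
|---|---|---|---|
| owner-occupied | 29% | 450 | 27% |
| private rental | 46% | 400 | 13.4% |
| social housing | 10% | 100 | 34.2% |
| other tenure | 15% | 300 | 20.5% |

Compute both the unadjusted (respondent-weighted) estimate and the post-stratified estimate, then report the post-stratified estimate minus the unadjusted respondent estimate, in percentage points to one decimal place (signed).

Without adjustment, the pooled respondent share is:
  (450/1250)×27 + (400/1250)×13.4 + (100/1250)×34.2 + (300/1250)×20.5 = 21.664%
Reweighting by population tenure type shares:
  0.29×27 + 0.46×13.4 + 0.1×34.2 + 0.15×20.5 = 20.489%
Difference = 20.489 − 21.664 = -1.175 pp.

-1.2 percentage points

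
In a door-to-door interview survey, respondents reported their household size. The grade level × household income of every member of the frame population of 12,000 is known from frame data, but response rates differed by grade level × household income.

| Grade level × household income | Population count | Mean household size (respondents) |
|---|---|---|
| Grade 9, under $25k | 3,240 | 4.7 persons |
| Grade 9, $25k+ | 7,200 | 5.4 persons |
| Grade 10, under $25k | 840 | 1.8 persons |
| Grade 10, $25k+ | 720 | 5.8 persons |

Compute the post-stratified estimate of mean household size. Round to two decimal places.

4.98

Post-stratification weights by population share, not respondent share:
  Grade 9, under $25k: (3,240/12,000) × 4.7 = 1.269
  Grade 9, $25k+: (7,200/12,000) × 5.4 = 3.24
  Grade 10, under $25k: (840/12,000) × 1.8 = 0.126
  Grade 10, $25k+: (720/12,000) × 5.8 = 0.348
Post-stratified estimate = 4.983 → 4.98.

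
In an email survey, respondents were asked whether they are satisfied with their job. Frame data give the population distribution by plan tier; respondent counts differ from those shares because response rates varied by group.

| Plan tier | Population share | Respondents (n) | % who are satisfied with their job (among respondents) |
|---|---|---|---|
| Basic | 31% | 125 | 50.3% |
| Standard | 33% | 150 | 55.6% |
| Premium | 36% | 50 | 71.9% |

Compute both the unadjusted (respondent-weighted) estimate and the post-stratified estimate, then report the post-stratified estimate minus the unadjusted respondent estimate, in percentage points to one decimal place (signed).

Without adjustment, the pooled respondent share is:
  (125/325)×50.3 + (150/325)×55.6 + (50/325)×71.9 = 56.0692%
Post-stratifying to population shares instead:
  0.31×50.3 + 0.33×55.6 + 0.36×71.9 = 59.825%
Difference = 59.825 − 56.0692 = 3.7558 pp.

+3.8 percentage points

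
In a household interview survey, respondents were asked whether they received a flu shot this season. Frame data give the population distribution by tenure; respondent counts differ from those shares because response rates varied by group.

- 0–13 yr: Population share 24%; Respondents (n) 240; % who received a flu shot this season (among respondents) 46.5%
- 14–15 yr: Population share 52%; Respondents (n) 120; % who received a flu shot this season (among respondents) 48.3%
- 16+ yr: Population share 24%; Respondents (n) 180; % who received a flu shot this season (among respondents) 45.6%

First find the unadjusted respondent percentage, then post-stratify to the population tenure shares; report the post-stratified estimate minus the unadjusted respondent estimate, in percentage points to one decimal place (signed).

+0.6 percentage points

Naive respondent-only estimate (weights = respondent counts):
  (240/540)×46.5 + (120/540)×48.3 + (180/540)×45.6 = 46.6%
Post-stratifying to population shares instead:
  0.24×46.5 + 0.52×48.3 + 0.24×45.6 = 47.22%
Difference = 47.22 − 46.6 = 0.62 pp.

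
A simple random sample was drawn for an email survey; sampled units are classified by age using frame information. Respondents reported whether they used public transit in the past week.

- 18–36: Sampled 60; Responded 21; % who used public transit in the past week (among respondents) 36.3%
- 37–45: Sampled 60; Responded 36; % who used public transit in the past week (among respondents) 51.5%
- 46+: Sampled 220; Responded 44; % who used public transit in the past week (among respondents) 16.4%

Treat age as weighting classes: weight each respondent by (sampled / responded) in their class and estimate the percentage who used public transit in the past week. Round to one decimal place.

26.1%

Class response rates: 18–36 21/60 = 35%, 37–45 36/60 = 60%, 46+ 44/220 = 20%.
Each respondent's weight = sampled/responded in their class; summing within a class gives n_sampled, so:
  18–36: 60 × 36.3 = 2178
  37–45: 60 × 51.5 = 3090
  46+: 220 × 16.4 = 3608
Adjusted estimate = 8876 / 340 = 26.1059 → 26.1%.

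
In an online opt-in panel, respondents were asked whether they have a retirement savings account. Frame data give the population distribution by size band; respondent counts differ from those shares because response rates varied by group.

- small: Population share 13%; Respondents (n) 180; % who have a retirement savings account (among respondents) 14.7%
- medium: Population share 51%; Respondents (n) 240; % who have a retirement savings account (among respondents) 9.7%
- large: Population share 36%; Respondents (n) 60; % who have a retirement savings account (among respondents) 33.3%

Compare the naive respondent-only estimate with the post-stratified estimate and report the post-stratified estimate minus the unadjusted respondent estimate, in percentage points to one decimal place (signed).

+4.3 percentage points

Naive respondent-only estimate (weights = respondent counts):
  (180/480)×14.7 + (240/480)×9.7 + (60/480)×33.3 = 14.525%
Post-stratified estimate weights by population shares:
  0.13×14.7 + 0.51×9.7 + 0.36×33.3 = 18.846%
Difference = 18.846 − 14.525 = 4.321 pp.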